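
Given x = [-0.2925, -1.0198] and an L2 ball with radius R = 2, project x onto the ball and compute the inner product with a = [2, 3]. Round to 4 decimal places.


Step 1: Compute ||x|| (intermediates to 6 decimals).
||x|| = sqrt((-0.2925)^2 + (-1.0198)^2) = 1.060919
Step 2: Project.
Since ||x|| <= R, proj = x (no scaling needed).
proj(x) = [-0.2925, -1.0198]
Step 3: Dot product.
a^T * proj(x) = 2*(-0.2925) + 3*(-1.0198) = -3.6444


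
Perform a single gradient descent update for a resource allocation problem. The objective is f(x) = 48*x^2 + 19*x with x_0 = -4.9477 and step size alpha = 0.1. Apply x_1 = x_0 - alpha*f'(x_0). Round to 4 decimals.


We compute the gradient at x_0 and apply the update.
f'(x) = 96*x + 19
f'(-4.9477) = 96*-4.9477 + 19 = -455.9792
x_1 = -4.9477 - 0.1*-455.9792 = 40.6502


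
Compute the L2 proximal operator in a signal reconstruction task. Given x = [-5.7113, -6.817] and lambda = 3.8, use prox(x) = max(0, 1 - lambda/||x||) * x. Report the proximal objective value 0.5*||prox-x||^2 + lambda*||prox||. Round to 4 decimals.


Step 1: Compute ||x||.
||x|| = 8.8933
Step 2: Compute scaling factor.
scale = max(0, 1 - 3.8/8.8933) = 0.5727
Step 3: prox(x) = [-3.2709, -3.9042]
||prox(x)|| = 5.0933
Step 4: Proximal objective.
0.5*||prox-x||^2 = 7.22
lambda*||prox|| = 19.3545
Total = 26.5745


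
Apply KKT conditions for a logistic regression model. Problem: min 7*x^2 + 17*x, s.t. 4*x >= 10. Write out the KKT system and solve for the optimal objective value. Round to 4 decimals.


Step 1: Try lambda = 0 (constraint inactive).
x_unc = -17/(2*7) = -1.2143
Check: 4*-1.2143 = -4.8572 < 10 -- violated!
Step 2: Constraint must be active: 4*x = 10
x* = 10/4 = 2.5
lambda = (2*7*2.5 + 17)/4 = 13.0
Step 3: Compute optimal value.
f(x*) = 7*2.5^2 + 17*2.5 = 86.25


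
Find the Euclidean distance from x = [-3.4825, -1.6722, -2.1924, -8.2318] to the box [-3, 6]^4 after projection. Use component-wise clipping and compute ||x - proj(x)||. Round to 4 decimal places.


Project each component onto [-3, 6].
clip(-3.4825) = -3.0, clip(-1.6722) = -1.6722, clip(-2.1924) = -2.1924, clip(-8.2318) = -3.0
Projection = [-3.0, -1.6722, -2.1924, -3.0]
Squared diffs: [0.2328, 0.0, 0.0, 27.3717]
Distance = sqrt(27.6045) = 5.254


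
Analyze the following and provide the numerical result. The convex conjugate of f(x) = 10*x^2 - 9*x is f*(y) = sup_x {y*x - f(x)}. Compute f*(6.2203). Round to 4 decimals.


f*(y) = sup_x {y*x - a*x^2 - b*x} = sup_x {(y-b)*x - a*x^2}
FOC: (y - b) - 2a*x = 0 => x* = (y - b)/(2a)
x* = (6.2203 + 9)/(2*10) = 0.761
f*(6.2203) = (y-b)^2/(4a) = (6.2203 + 9)^2/(4*10)
= 231.6575/40 = 5.7914


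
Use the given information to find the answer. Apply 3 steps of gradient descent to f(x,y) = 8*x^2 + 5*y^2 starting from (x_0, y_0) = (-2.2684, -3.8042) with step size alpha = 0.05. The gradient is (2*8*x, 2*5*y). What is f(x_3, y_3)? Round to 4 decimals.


Gradient descent on f(x,y) = 8*x^2 + 5*y^2.
Starting point: (-2.2684, -3.8042), alpha = 0.05
Step 1: grad_x = 2*8*-2.2684 = -36.2944, grad_y = 2*5*-3.8042 = -38.042
  x_1 = -2.2684 - 0.05*-36.2944 = -0.4537
  y_1 = -3.8042 - 0.05*-38.042 = -1.9021
Step 2: grad_x = 2*8*-0.4537 = -7.2589, grad_y = 2*5*-1.9021 = -19.021
  x_2 = -0.4537 - 0.05*-7.2589 = -0.0907
  y_2 = -1.9021 - 0.05*-19.021 = -0.9511
Step 3: grad_x = 2*8*-0.0907 = -1.4518, grad_y = 2*5*-0.9511 = -9.5105
  x_3 = -0.0907 - 0.05*-1.4518 = -0.0181
  y_3 = -0.9511 - 0.05*-9.5105 = -0.4755
f(-0.0181, -0.4755) = 8*(-0.0181)^2 + 5*(-0.4755)^2 = 1.1333


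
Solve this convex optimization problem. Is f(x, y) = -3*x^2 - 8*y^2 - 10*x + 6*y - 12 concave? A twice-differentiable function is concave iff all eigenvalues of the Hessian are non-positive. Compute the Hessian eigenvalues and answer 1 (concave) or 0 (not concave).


The Hessian of f(x,y) = -3*x^2 - 8*y^2 - 10*x + 6*y - 12 is:
H = [[-6, 0], [0, -16]]
Trace = -6 - 16 = -22
Determinant = -6*-16 - (0)^2 = 96
Discriminant = (-22)^2 - 4*96 = 100.0
Eigenvalues: lambda_1 = -16.0, lambda_2 = -6.0
The function is concave.

1


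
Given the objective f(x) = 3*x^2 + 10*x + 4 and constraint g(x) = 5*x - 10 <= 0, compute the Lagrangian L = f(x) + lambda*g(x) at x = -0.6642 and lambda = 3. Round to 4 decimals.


Step 1: Evaluate f(x).
f(-0.6642) = 3*(-0.6642)^2 + 10*(-0.6642) + 4 = -1.3185
Step 2: Evaluate g(x).
g(-0.6642) = 5*-0.6642 - 10 = -13.321
Step 3: Compute Lagrangian.
L = -1.3185 + 3*-13.321 = -41.2815


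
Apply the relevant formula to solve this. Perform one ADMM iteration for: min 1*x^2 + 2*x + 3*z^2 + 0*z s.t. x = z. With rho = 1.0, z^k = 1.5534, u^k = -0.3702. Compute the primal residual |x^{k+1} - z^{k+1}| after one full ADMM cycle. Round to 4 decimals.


ADMM iteration with rho = 1.0, z^k = 1.5534, u^k = -0.3702
Step 1: x-update.
Minimize 1*x^2 + 2*x + (1.0/2)*(x - 1.5534 - 0.3702)^2
FOC: (2*1 + 1.0)*x = -2 + 1.0*(1.5534 + 0.3702)
x^{k+1} = -0.0255
Step 2: z-update.
Minimize 3*z^2 + 0*z + (1.0/2)*(-0.0255 - z - 0.3702)^2
FOC: (2*3 + 1.0)*z = 0 + 1.0*(-0.0255 - 0.3702)
z^{k+1} = -0.0565
Step 3: u-update.
u^{k+1} = -0.3702 - 0.0255 + 0.0565 = -0.3391
Step 4: Primal residual = |-0.0255 + 0.0565| = 0.0311


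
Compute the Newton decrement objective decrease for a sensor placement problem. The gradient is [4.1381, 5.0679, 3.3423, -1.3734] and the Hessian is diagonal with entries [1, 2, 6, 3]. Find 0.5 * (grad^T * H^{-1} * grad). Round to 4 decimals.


Step 1: H is diagonal, so H^(-1) * g = [4.1381, 2.534, 0.5571, -0.4578].
Step 2: g^T H^(-1) g = sum_i g_i^2 / H_ii
  = (4.1381)^2/1 + (5.0679)^2/2 + (3.3423)^2/6 + (-1.3734)^2/3
  = 17.1239 + 12.8418 + 1.8618 + 0.6287 = 32.4562
Step 3: Objective decrease = 0.5 * g^T H^(-1) g = 16.2281


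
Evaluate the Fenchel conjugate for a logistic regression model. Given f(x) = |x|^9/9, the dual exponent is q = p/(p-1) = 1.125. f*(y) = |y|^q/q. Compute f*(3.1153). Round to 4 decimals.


The conjugate exponent q satisfies 1/p + 1/q = 1.
p = 9, so q = 9/(9 - 1) = 1.125
|y|^q = 3.1153^1.125 = 3.5908
f*(3.1153) = 3.5908 / 1.125 = 3.1918


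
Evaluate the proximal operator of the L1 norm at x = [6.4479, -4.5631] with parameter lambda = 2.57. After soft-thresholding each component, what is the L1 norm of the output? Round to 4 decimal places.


Soft-thresholding with lambda = 2.57:
prox(6.4479) = sign(6.4479)*max(|6.4479| - 2.57, 0) = 3.8779
prox(-4.5631) = sign(-4.5631)*max(|-4.5631| - 2.57, 0) = -1.9931
prox(x) = [3.8779, -1.9931]
||prox(x)||_1 = 3.8779 + 1.9931 = 5.871


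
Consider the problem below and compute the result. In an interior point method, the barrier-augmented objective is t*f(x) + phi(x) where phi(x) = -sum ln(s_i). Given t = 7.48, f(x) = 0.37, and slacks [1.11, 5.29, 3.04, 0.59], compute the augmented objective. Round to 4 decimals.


Step 1: Compute log-barrier.
ln values: [0.1044, 1.6658, 1.1119, -0.5276]
phi = -(0.1044 + 1.6658 + 1.1119 - 0.5276) = -2.3544
Step 2: Compute augmented objective.
t*f(x) = 7.48*0.37 = 2.7676
Total = 2.7676 - 2.3544 = 0.4132


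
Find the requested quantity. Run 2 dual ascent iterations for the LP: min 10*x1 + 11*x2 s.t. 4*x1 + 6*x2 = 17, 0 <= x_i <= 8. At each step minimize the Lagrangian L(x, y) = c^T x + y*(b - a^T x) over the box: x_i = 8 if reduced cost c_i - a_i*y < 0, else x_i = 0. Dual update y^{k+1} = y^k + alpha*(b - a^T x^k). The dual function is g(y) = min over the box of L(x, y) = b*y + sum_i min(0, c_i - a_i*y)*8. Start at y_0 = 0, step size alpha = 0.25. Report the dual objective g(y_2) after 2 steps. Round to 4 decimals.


Dual ascent for LP: min 10*x1 + 11*x2, 4*x1 + 6*x2 = 17, 0 <= x_i <= 8
Step 1: y^k = 0.0, reduced costs: (10.0, 11.0)
  x^k = (0.0, 0.0), subgradient = b - a^T x = 17.0
  y^{k+1} = 0.0 + 0.25*17.0 = 4.25
Step 2: y^k = 4.25, reduced costs: (-7.0, -14.5)
  x^k = (8.0, 8.0), subgradient = b - a^T x = -63.0
  y^{k+1} = 4.25 + 0.25*-63.0 = -11.5
Dual objective at y_2 = -11.5: reduced costs (56.0, 80.0), box minimizer x = (0.0, 0.0)
g(y_2) = b*y + (c1 - a1*y)*x1 + (c2 - a2*y)*x2 = 17*(-11.5) + 56.0*0.0 + 80.0*0.0 = -195.5 + 0.0 + 0.0 = -195.5


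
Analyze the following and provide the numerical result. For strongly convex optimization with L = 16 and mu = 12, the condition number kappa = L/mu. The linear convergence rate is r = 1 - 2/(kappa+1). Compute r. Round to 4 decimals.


Step 1: Compute the condition number.
kappa = L/mu = 16/12 = 1.3333
Step 2: Compute the convergence rate.
r = 1 - 2/(kappa + 1) = 1 - 2*mu/(L + mu) = (L - mu)/(L + mu) = 4/28 = 0.1429


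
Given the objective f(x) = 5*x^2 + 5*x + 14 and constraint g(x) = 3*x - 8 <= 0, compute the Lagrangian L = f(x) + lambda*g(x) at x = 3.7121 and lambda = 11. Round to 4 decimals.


Step 1: Evaluate f(x).
f(3.7121) = 5*3.7121^2 + 5*3.7121 + 14 = 101.4589
Step 2: Evaluate g(x).
g(3.7121) = 3*3.7121 - 8 = 3.1363
Step 3: Compute Lagrangian.
L = 101.4589 + 11*3.1363 = 135.9582


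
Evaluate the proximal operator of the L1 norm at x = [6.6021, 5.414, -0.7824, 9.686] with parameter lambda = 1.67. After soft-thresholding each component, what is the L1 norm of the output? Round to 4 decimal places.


Soft-thresholding with lambda = 1.67:
prox(6.6021) = sign(6.6021)*max(|6.6021| - 1.67, 0) = 4.9321
prox(5.414) = sign(5.414)*max(|5.414| - 1.67, 0) = 3.744
prox(-0.7824) = sign(-0.7824)*max(|-0.7824| - 1.67, 0) = 0.0
prox(9.686) = sign(9.686)*max(|9.686| - 1.67, 0) = 8.016
prox(x) = [4.9321, 3.744, 0.0, 8.016]
||prox(x)||_1 = 4.9321 + 3.744 + 0.0 + 8.016 = 16.6921


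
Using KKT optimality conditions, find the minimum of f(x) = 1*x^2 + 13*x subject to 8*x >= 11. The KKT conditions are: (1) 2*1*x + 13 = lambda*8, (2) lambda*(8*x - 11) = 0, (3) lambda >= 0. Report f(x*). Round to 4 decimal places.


Step 1: Try lambda = 0 (constraint inactive).
x_unc = -13/(2*1) = -6.5
Check: 8*-6.5 = -52.0 < 11 -- violated!
Step 2: Constraint must be active: 8*x = 11
x* = 11/8 = 1.375
lambda = (2*1*1.375 + 13)/8 = 1.9688
Step 3: Compute optimal value.
f(x*) = 1*1.375^2 + 13*1.375 = 19.7656


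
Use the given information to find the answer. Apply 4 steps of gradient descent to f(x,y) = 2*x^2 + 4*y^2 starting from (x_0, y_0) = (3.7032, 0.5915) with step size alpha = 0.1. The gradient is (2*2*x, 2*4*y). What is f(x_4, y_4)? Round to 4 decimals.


Gradient descent on f(x,y) = 2*x^2 + 4*y^2.
Starting point: (3.7032, 0.5915), alpha = 0.1
Step 1: grad_x = 2*2*3.7032 = 14.8128, grad_y = 2*4*0.5915 = 4.732
  x_1 = 3.7032 - 0.1*14.8128 = 2.2219
  y_1 = 0.5915 - 0.1*4.732 = 0.1183
Step 2: grad_x = 2*2*2.2219 = 8.8877, grad_y = 2*4*0.1183 = 0.9464
  x_2 = 2.2219 - 0.1*8.8877 = 1.3332
  y_2 = 0.1183 - 0.1*0.9464 = 0.0237
Step 3: grad_x = 2*2*1.3332 = 5.3326, grad_y = 2*4*0.0237 = 0.1893
  x_3 = 1.3332 - 0.1*5.3326 = 0.7999
  y_3 = 0.0237 - 0.1*0.1893 = 0.0047
Step 4: grad_x = 2*2*0.7999 = 3.1996, grad_y = 2*4*0.0047 = 0.0379
  x_4 = 0.7999 - 0.1*3.1996 = 0.4799
  y_4 = 0.0047 - 0.1*0.0379 = 0.0009
f(0.4799, 0.0009) = 2*0.4799^2 + 4*0.0009^2 = 0.4607


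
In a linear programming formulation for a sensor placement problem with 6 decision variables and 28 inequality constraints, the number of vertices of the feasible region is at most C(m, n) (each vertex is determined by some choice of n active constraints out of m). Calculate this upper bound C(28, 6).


Each vertex corresponds to some choice of n active constraints out of m, so the number of vertices is at most C(m, n) = m! / (n!(m-n)!).
m = 28, n = 6
Numerator: 28 * 27 * 26 * 25 * 24 * 23
Denominator: 6! = 720
C(28, 6) = 376740


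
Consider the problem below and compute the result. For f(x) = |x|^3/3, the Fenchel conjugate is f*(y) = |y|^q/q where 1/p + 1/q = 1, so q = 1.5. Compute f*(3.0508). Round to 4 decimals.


The conjugate exponent q satisfies 1/p + 1/q = 1.
p = 3, so q = 3/(3 - 1) = 1.5
|y|^q = 3.0508^1.5 = 5.3287
f*(3.0508) = 5.3287 / 1.5 = 3.5525


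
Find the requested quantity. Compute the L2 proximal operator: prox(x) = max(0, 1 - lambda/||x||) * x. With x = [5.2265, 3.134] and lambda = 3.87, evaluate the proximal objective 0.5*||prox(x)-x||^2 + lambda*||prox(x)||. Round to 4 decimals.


Step 1: Compute ||x||.
||x|| = 6.0941
Step 2: Compute scaling factor.
scale = max(0, 1 - 3.87/6.0941) = 0.365
Step 3: prox(x) = [1.9075, 1.1438]
||prox(x)|| = 2.2241
Step 4: Proximal objective.
0.5*||prox-x||^2 = 7.4885
lambda*||prox|| = 8.6073
Total = 16.0958


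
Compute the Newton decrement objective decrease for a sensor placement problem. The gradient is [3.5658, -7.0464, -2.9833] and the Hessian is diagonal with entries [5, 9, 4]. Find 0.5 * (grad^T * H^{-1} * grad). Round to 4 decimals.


Step 1: H is diagonal, so H^(-1) * g = [0.7132, -0.7829, -0.7458].
Step 2: g^T H^(-1) g = sum_i g_i^2 / H_ii
  = (3.5658)^2/5 + (-7.0464)^2/9 + (-2.9833)^2/4
  = 2.543 + 5.5169 + 2.225 = 10.2849
Step 3: Objective decrease = 0.5 * g^T H^(-1) g = 5.1424


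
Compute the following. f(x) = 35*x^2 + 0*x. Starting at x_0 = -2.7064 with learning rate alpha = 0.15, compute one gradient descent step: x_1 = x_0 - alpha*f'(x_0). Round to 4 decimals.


We compute the gradient at x_0 and apply the update.
f'(x) = 70*x + 0
f'(-2.7064) = 70*-2.7064 + 0 = -189.448
x_1 = -2.7064 - 0.15*-189.448 = 25.7108


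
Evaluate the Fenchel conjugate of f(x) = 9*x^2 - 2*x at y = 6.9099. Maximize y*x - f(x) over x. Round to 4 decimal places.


f*(y) = sup_x {y*x - a*x^2 - b*x} = sup_x {(y-b)*x - a*x^2}
FOC: (y - b) - 2a*x = 0 => x* = (y - b)/(2a)
x* = (6.9099 + 2)/(2*9) = 0.495
f*(6.9099) = (y-b)^2/(4a) = (6.9099 + 2)^2/(4*9)
= 79.3863/36 = 2.2052


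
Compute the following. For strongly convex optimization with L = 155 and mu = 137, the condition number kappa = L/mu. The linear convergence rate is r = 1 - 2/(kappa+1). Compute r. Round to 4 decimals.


Step 1: Compute the condition number.
kappa = L/mu = 155/137 = 1.1314
Step 2: Compute the convergence rate.
r = 1 - 2/(kappa + 1) = 1 - 2*mu/(L + mu) = (L - mu)/(L + mu) = 18/292 = 0.0616


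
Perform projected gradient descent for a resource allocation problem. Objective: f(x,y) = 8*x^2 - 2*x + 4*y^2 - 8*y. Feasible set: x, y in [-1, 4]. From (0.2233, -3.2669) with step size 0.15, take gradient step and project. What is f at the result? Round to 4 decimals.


Step 1: Compute gradient at (0.2233, -3.2669).
grad_x = 2*8*0.2233 - 2 = 1.5728
grad_y = 2*4*-3.2669 - 8 = -34.1352
Step 2: Gradient step.
x_raw = 0.2233 - 0.15*1.5728 = -0.0126
y_raw = -3.2669 - 0.15*-34.1352 = 1.8534
Step 3: Project onto [-1, 4].
x_proj = clip(-0.0126) = -0.0126
y_proj = clip(1.8534) = 1.8534
Step 4: Evaluate f.
f(-0.0126, 1.8534) = -1.0605


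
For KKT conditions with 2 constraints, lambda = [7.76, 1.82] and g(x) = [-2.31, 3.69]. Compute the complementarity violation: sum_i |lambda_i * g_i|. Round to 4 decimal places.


KKT complementary slackness check:
lambda_1 * g_1 = 7.76 * -2.31 = -17.9256
lambda_2 * g_2 = 1.82 * 3.69 = 6.7158
Total violation = 17.9256 + 6.7158 = 24.6414


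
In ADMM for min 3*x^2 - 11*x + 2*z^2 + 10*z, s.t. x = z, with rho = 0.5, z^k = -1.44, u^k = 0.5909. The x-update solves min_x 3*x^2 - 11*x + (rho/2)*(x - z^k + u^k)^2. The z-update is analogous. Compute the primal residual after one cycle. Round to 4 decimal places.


ADMM iteration with rho = 0.5, z^k = -1.44, u^k = 0.5909
Step 1: x-update.
Minimize 3*x^2 - 11*x + (0.5/2)*(x + 1.44 + 0.5909)^2
FOC: (2*3 + 0.5)*x = 11 + 0.5*(-1.44 - 0.5909)
x^{k+1} = 1.5361
Step 2: z-update.
Minimize 2*z^2 + 10*z + (0.5/2)*(1.5361 - z + 0.5909)^2
FOC: (2*2 + 0.5)*z = -10 + 0.5*(1.5361 + 0.5909)
z^{k+1} = -1.9859
Step 3: u-update.
u^{k+1} = 0.5909 + 1.5361 + 1.9859 = 4.1129
Step 4: Primal residual = |1.5361 + 1.9859| = 3.522


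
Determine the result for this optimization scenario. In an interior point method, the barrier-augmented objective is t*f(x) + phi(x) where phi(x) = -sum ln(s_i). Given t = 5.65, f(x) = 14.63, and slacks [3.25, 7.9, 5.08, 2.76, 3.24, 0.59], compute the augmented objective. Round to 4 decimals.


Step 1: Compute log-barrier.
ln values: [1.1787, 2.0669, 1.6253, 1.0152, 1.1756, -0.5276]
phi = -(1.1787 + 2.0669 + 1.6253 + 1.0152 + 1.1756 - 0.5276) = -6.534
Step 2: Compute augmented objective.
t*f(x) = 5.65*14.63 = 82.6595
Total = 82.6595 - 6.534 = 76.1255


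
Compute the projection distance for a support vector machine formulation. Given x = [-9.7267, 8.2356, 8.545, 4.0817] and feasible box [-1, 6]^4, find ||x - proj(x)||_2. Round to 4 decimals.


Project each component onto [-1, 6].
clip(-9.7267) = -1.0, clip(8.2356) = 6.0, clip(8.545) = 6.0, clip(4.0817) = 4.0817
Projection = [-1.0, 6.0, 6.0, 4.0817]
Squared diffs: [76.1553, 4.9979, 6.477, 0.0]
Distance = sqrt(87.6302) = 9.3611


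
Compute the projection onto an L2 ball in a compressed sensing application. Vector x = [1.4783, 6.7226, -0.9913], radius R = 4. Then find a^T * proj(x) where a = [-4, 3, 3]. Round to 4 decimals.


Step 1: Compute ||x|| (intermediates to 6 decimals).
||x|| = sqrt(1.4783^2 + 6.7226^2 + (-0.9913)^2) = 6.954236
Step 2: Project.
Since ||x|| > R, scale = R/||x|| = 4/6.954236 = 0.575189, proj(x) = scale * x
proj(x) = [0.850302, 3.866766, -0.570185]
Step 3: Dot product.
a^T * proj(x) = -4*0.850302 + 3*3.866766 + 3*(-0.570185) = 6.4885


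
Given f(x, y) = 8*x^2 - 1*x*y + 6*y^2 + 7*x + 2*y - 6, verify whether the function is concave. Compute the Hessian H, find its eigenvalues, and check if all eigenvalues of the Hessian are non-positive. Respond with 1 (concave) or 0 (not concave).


The Hessian of f(x,y) = 8*x^2 - 1*x*y + 6*y^2 + 7*x + 2*y - 6 is:
H = [[16, -1], [-1, 12]]
Trace = 16 + 12 = 28
Determinant = 16*12 - (-1)^2 = 191
Discriminant = (28)^2 - 4*191 = 20.0
Eigenvalues: lambda_1 = 11.7639, lambda_2 = 16.2361
The function is not concave.

0


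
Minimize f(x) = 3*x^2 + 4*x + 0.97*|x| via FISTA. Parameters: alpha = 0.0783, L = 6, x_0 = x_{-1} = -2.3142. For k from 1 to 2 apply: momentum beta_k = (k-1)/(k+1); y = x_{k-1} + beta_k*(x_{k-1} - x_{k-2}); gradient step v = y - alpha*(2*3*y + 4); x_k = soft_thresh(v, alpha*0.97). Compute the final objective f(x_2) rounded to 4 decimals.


FISTA on f(x) = 3*x^2 + 4*x + 0.97*|x|
L = 6, alpha = 0.0783
Iteration 1: beta = 0.0, y = -2.3142 + 0.0*(-2.3142 + 2.3142) = -2.3142
  grad(y) = -9.8852, v = y - alpha*grad = -1.5402
  prox(v) = soft_thresh(-1.5402, 0.076) = -1.4642
Iteration 2: beta = 0.3333, y = -1.4642 + 0.3333*(-1.4642 + 2.3142) = -1.1809
  grad(y) = -3.0855, v = y - alpha*grad = -0.9393
  prox(v) = soft_thresh(-0.9393, 0.076) = -0.8634
f(x_2) = 3*(-0.8634)^2 + 4*(-0.8634) + 0.97*|-0.8634| = -0.3798


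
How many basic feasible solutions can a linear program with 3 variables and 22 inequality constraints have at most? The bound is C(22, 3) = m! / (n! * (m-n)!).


Each vertex corresponds to some choice of n active constraints out of m, so the number of vertices is at most C(m, n) = m! / (n!(m-n)!).
m = 22, n = 3
Numerator: 22 * 21 * 20
Denominator: 3! = 6
C(22, 3) = 1540


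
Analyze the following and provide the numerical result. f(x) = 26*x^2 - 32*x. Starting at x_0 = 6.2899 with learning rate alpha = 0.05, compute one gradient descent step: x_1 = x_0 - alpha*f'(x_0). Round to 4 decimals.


We compute the gradient at x_0 and apply the update.
f'(x) = 52*x - 32
f'(6.2899) = 52*6.2899 - 32 = 295.0748
x_1 = 6.2899 - 0.05*295.0748 = -8.4638


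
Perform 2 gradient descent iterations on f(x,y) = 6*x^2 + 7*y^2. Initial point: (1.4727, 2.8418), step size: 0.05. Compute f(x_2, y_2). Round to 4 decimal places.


Gradient descent on f(x,y) = 6*x^2 + 7*y^2.
Starting point: (1.4727, 2.8418), alpha = 0.05
Step 1: grad_x = 2*6*1.4727 = 17.6724, grad_y = 2*7*2.8418 = 39.7852
  x_1 = 1.4727 - 0.05*17.6724 = 0.5891
  y_1 = 2.8418 - 0.05*39.7852 = 0.8525
Step 2: grad_x = 2*6*0.5891 = 7.069, grad_y = 2*7*0.8525 = 11.9356
  x_2 = 0.5891 - 0.05*7.069 = 0.2356
  y_2 = 0.8525 - 0.05*11.9356 = 0.2558
f(0.2356, 0.2558) = 6*0.2356^2 + 7*0.2558^2 = 0.791


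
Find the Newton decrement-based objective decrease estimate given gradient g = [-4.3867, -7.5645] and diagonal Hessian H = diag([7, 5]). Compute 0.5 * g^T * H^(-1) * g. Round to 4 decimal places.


Step 1: H is diagonal, so H^(-1) * g = [-0.6267, -1.5129].
Step 2: g^T H^(-1) g = sum_i g_i^2 / H_ii
  = (-4.3867)^2/7 + (-7.5645)^2/5
  = 2.749 + 11.4443 = 14.1934
Step 3: Objective decrease = 0.5 * g^T H^(-1) g = 7.0967


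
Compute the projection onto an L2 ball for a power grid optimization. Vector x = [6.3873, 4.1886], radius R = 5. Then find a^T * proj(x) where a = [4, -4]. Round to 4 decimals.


Step 1: Compute ||x|| (intermediates to 6 decimals).
||x|| = sqrt(6.3873^2 + 4.1886^2) = 7.638192
Step 2: Project.
Since ||x|| > R, scale = R/||x|| = 5/7.638192 = 0.654605, proj(x) = scale * x
proj(x) = [4.181159, 2.741879]
Step 3: Dot product.
a^T * proj(x) = 4*4.181159 - 4*2.741879 = 5.7571


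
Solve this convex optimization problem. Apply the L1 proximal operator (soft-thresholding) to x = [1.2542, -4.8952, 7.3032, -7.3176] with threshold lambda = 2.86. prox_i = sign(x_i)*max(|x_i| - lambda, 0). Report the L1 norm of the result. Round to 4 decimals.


Soft-thresholding with lambda = 2.86:
prox(1.2542) = sign(1.2542)*max(|1.2542| - 2.86, 0) = 0.0
prox(-4.8952) = sign(-4.8952)*max(|-4.8952| - 2.86, 0) = -2.0352
prox(7.3032) = sign(7.3032)*max(|7.3032| - 2.86, 0) = 4.4432
prox(-7.3176) = sign(-7.3176)*max(|-7.3176| - 2.86, 0) = -4.4576
prox(x) = [0.0, -2.0352, 4.4432, -4.4576]
||prox(x)||_1 = 0.0 + 2.0352 + 4.4432 + 4.4576 = 10.936


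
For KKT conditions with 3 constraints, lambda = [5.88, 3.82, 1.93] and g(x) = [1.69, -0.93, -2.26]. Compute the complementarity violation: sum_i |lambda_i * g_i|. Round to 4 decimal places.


KKT complementary slackness check:
lambda_1 * g_1 = 5.88 * 1.69 = 9.9372
lambda_2 * g_2 = 3.82 * -0.93 = -3.5526
lambda_3 * g_3 = 1.93 * -2.26 = -4.3618
Total violation = 9.9372 + 3.5526 + 4.3618 = 17.8516


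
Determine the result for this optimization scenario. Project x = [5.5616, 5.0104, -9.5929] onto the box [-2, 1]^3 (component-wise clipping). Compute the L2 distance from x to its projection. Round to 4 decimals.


Project each component onto [-2, 1].
clip(5.5616) = 1.0, clip(5.0104) = 1.0, clip(-9.5929) = -2.0
Projection = [1.0, 1.0, -2.0]
Squared diffs: [20.8082, 16.0833, 57.6521]
Distance = sqrt(94.5436) = 9.7234


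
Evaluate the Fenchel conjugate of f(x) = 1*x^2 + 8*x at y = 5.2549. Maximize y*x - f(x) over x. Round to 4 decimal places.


f*(y) = sup_x {y*x - a*x^2 - b*x} = sup_x {(y-b)*x - a*x^2}
FOC: (y - b) - 2a*x = 0 => x* = (y - b)/(2a)
x* = (5.2549 - 8)/(2*1) = -1.3726
f*(5.2549) = (y-b)^2/(4a) = (5.2549 - 8)^2/(4*1)
= 7.5356/4 = 1.8839


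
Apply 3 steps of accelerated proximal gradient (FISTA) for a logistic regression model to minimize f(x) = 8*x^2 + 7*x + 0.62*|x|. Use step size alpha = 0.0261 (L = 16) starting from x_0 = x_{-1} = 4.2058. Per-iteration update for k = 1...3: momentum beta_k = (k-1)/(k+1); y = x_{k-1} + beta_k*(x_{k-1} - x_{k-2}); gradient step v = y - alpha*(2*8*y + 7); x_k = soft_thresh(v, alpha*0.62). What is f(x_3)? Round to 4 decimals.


FISTA on f(x) = 8*x^2 + 7*x + 0.62*|x|
L = 16, alpha = 0.0261
Iteration 1: beta = 0.0, y = 4.2058 + 0.0*(4.2058 - 4.2058) = 4.2058
  grad(y) = 74.2928, v = y - alpha*grad = 2.2668
  prox(v) = soft_thresh(2.2668, 0.0162) = 2.2506
Iteration 2: beta = 0.3333, y = 2.2506 + 0.3333*(2.2506 - 4.2058) = 1.5988
  grad(y) = 32.5814, v = y - alpha*grad = 0.7485
  prox(v) = soft_thresh(0.7485, 0.0162) = 0.7323
Iteration 3: beta = 0.5, y = 0.7323 + 0.5*(0.7323 - 2.2506) = -0.0269
  grad(y) = 6.5701, v = y - alpha*grad = -0.1983
  prox(v) = soft_thresh(-0.1983, 0.0162) = -0.1822
f(x_3) = 8*(-0.1822)^2 + 7*(-0.1822) + 0.62*|-0.1822| = -0.8967


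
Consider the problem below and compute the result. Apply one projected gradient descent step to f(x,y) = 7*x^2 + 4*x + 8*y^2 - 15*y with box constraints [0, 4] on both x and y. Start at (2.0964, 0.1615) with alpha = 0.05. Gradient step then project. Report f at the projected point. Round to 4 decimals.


Step 1: Compute gradient at (2.0964, 0.1615).
grad_x = 2*7*2.0964 + 4 = 33.3496
grad_y = 2*8*0.1615 - 15 = -12.416
Step 2: Gradient step.
x_raw = 2.0964 - 0.05*33.3496 = 0.4289
y_raw = 0.1615 - 0.05*-12.416 = 0.7823
Step 3: Project onto [0, 4].
x_proj = clip(0.4289) = 0.4289
y_proj = clip(0.7823) = 0.7823
Step 4: Evaluate f.
f(0.4289, 0.7823) = -3.8351


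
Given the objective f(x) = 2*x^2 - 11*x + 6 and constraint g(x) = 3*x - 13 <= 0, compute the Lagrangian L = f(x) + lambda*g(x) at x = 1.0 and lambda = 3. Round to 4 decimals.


Step 1: Evaluate f(x).
f(1.0) = 2*1.0^2 - 11*1.0 + 6 = -3.0
Step 2: Evaluate g(x).
g(1.0) = 3*1.0 - 13 = -10.0
Step 3: Compute Lagrangian.
L = -3.0 + 3*-10.0 = -33.0


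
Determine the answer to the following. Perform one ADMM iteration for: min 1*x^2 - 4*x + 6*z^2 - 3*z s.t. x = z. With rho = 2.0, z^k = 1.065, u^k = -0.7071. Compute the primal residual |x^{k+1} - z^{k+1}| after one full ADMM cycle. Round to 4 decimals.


ADMM iteration with rho = 2.0, z^k = 1.065, u^k = -0.7071
Step 1: x-update.
Minimize 1*x^2 - 4*x + (2.0/2)*(x - 1.065 - 0.7071)^2
FOC: (2*1 + 2.0)*x = 4 + 2.0*(1.065 + 0.7071)
x^{k+1} = 1.8861
Step 2: z-update.
Minimize 6*z^2 - 3*z + (2.0/2)*(1.8861 - z - 0.7071)^2
FOC: (2*6 + 2.0)*z = 3 + 2.0*(1.8861 - 0.7071)
z^{k+1} = 0.3827
Step 3: u-update.
u^{k+1} = -0.7071 + 1.8861 - 0.3827 = 0.7962
Step 4: Primal residual = |1.8861 - 0.3827| = 1.5033


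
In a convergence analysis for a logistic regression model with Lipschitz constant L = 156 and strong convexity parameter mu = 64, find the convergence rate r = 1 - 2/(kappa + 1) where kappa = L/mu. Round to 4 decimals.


Step 1: Compute the condition number.
kappa = L/mu = 156/64 = 2.4375
Step 2: Compute the convergence rate.
r = 1 - 2/(kappa + 1) = 1 - 2*mu/(L + mu) = (L - mu)/(L + mu) = 92/220 = 0.4182


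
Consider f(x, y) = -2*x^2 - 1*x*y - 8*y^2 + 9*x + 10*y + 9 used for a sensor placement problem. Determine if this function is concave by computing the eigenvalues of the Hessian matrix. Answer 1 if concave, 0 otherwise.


The Hessian of f(x,y) = -2*x^2 - 1*x*y - 8*y^2 + 9*x + 10*y + 9 is:
H = [[-4, -1], [-1, -16]]
Trace = -4 - 16 = -20
Determinant = -4*-16 - (-1)^2 = 63
Discriminant = (-20)^2 - 4*63 = 148.0
Eigenvalues: lambda_1 = -16.0828, lambda_2 = -3.9172
The function is concave.

1


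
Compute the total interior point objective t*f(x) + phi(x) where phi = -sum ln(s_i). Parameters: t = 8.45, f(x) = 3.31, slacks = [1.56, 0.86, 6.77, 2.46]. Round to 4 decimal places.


Step 1: Compute log-barrier.
ln values: [0.4447, -0.1508, 1.9125, 0.9002]
phi = -(0.4447 - 0.1508 + 1.9125 + 0.9002) = -3.1065
Step 2: Compute augmented objective.
t*f(x) = 8.45*3.31 = 27.9695
Total = 27.9695 - 3.1065 = 24.863


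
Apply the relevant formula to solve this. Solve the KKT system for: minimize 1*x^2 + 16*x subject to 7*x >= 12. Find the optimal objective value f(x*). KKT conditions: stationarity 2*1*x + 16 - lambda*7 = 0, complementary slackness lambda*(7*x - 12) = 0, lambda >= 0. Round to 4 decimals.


Step 1: Try lambda = 0 (constraint inactive).
x_unc = -16/(2*1) = -8.0
Check: 7*-8.0 = -56.0 < 12 -- violated!
Step 2: Constraint must be active: 7*x = 12
x* = 12/7 = 1.7143 (rounded; the exact value 12/7 is used below)
lambda = (2*1*(12/7) + 16)/7 = 2.7755
Step 3: Compute optimal value.
f(x*) = 1*(12/7)^2 + 16*(12/7) = 30.3673


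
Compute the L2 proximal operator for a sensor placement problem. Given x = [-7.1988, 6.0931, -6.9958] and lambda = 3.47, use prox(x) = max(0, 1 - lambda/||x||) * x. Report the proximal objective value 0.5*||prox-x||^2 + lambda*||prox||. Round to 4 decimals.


Step 1: Compute ||x||.
||x|| = 11.7426
Step 2: Compute scaling factor.
scale = max(0, 1 - 3.47/11.7426) = 0.7045
Step 3: prox(x) = [-5.0715, 4.2926, -4.9285]
||prox(x)|| = 8.2726
Step 4: Proximal objective.
0.5*||prox-x||^2 = 6.0205
lambda*||prox|| = 28.7059
Total = 34.7265


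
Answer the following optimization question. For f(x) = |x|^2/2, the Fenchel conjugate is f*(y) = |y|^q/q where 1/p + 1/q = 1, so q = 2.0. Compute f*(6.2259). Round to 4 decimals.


The conjugate exponent q satisfies 1/p + 1/q = 1.
p = 2, so q = 2/(2 - 1) = 2.0
|y|^q = 6.2259^2.0 = 38.7618
f*(6.2259) = 38.7618 / 2.0 = 19.3809


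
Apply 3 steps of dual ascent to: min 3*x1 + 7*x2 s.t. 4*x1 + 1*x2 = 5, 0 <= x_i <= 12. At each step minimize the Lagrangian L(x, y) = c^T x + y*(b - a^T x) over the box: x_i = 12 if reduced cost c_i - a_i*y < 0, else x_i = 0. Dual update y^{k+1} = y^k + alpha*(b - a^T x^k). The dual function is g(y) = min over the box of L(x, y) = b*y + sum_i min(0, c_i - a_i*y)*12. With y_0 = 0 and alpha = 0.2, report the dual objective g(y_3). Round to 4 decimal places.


Dual ascent for LP: min 3*x1 + 7*x2, 4*x1 + 1*x2 = 5, 0 <= x_i <= 12
Step 1: y^k = 0.0, reduced costs: (3.0, 7.0)
  x^k = (0.0, 0.0), subgradient = b - a^T x = 5.0
  y^{k+1} = 0.0 + 0.2*5.0 = 1.0
Step 2: y^k = 1.0, reduced costs: (-1.0, 6.0)
  x^k = (12.0, 0.0), subgradient = b - a^T x = -43.0
  y^{k+1} = 1.0 + 0.2*-43.0 = -7.6
Step 3: y^k = -7.6, reduced costs: (33.4, 14.6)
  x^k = (0.0, 0.0), subgradient = b - a^T x = 5.0
  y^{k+1} = -7.6 + 0.2*5.0 = -6.6
Dual objective at y_3 = -6.6: reduced costs (29.4, 13.6), box minimizer x = (0.0, 0.0)
g(y_3) = b*y + (c1 - a1*y)*x1 + (c2 - a2*y)*x2 = 5*(-6.6) + 29.4*0.0 + 13.6*0.0 = -33.0 + 0.0 + 0.0 = -33.0


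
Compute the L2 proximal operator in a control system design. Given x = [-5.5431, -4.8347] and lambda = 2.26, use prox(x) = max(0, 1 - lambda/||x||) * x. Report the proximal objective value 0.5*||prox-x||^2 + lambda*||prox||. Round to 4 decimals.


Step 1: Compute ||x||.
||x|| = 7.3553
Step 2: Compute scaling factor.
scale = max(0, 1 - 2.26/7.3553) = 0.6927
Step 3: prox(x) = [-3.8399, -3.3492]
||prox(x)|| = 5.0953
Step 4: Proximal objective.
0.5*||prox-x||^2 = 2.5538
lambda*||prox|| = 11.5154
Total = 14.0692


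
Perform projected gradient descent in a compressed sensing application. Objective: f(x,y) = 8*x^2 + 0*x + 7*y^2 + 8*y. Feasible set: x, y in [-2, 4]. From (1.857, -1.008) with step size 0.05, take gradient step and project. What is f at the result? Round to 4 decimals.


Step 1: Compute gradient at (1.857, -1.008).
grad_x = 2*8*1.857 + 0 = 29.712
grad_y = 2*7*-1.008 + 8 = -6.112
Step 2: Gradient step.
x_raw = 1.857 - 0.05*29.712 = 0.3714
y_raw = -1.008 - 0.05*-6.112 = -0.7024
Step 3: Project onto [-2, 4].
x_proj = clip(0.3714) = 0.3714
y_proj = clip(-0.7024) = -0.7024
Step 4: Evaluate f.
f(0.3714, -0.7024) = -1.0621


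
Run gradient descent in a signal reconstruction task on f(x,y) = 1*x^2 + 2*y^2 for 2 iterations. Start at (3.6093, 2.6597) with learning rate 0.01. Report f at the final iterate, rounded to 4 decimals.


Gradient descent on f(x,y) = 1*x^2 + 2*y^2.
Starting point: (3.6093, 2.6597), alpha = 0.01
Step 1: grad_x = 2*1*3.6093 = 7.2186, grad_y = 2*2*2.6597 = 10.6388
  x_1 = 3.6093 - 0.01*7.2186 = 3.5371
  y_1 = 2.6597 - 0.01*10.6388 = 2.5533
Step 2: grad_x = 2*1*3.5371 = 7.0742, grad_y = 2*2*2.5533 = 10.2132
  x_2 = 3.5371 - 0.01*7.0742 = 3.4664
  y_2 = 2.5533 - 0.01*10.2132 = 2.4512
f(3.4664, 2.4512) = 1*3.4664^2 + 2*2.4512^2 = 24.0323


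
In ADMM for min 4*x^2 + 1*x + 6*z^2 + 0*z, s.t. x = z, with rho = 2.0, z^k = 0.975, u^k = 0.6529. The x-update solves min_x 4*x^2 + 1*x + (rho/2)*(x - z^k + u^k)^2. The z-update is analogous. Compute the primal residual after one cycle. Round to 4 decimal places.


ADMM iteration with rho = 2.0, z^k = 0.975, u^k = 0.6529
Step 1: x-update.
Minimize 4*x^2 + 1*x + (2.0/2)*(x - 0.975 + 0.6529)^2
FOC: (2*4 + 2.0)*x = -1 + 2.0*(0.975 - 0.6529)
x^{k+1} = -0.0356
Step 2: z-update.
Minimize 6*z^2 + 0*z + (2.0/2)*(-0.0356 - z + 0.6529)^2
FOC: (2*6 + 2.0)*z = 0 + 2.0*(-0.0356 + 0.6529)
z^{k+1} = 0.0882
Step 3: u-update.
u^{k+1} = 0.6529 - 0.0356 - 0.0882 = 0.5291
Step 4: Primal residual = |-0.0356 - 0.0882| = 0.1238


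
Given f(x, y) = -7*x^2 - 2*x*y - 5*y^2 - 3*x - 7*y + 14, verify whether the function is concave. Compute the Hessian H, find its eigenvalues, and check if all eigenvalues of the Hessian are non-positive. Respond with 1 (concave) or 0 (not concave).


The Hessian of f(x,y) = -7*x^2 - 2*x*y - 5*y^2 - 3*x - 7*y + 14 is:
H = [[-14, -2], [-2, -10]]
Trace = -14 - 10 = -24
Determinant = -14*-10 - (-2)^2 = 136
Discriminant = (-24)^2 - 4*136 = 32.0
Eigenvalues: lambda_1 = -14.8284, lambda_2 = -9.1716
The function is concave.

1


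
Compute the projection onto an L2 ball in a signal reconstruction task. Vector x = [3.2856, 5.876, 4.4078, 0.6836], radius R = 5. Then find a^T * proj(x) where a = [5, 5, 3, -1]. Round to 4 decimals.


Step 1: Compute ||x|| (intermediates to 6 decimals).
||x|| = sqrt(3.2856^2 + 5.876^2 + 4.4078^2 + 0.6836^2) = 8.0758
Step 2: Project.
Since ||x|| > R, scale = R/||x|| = 5/8.0758 = 0.619134, proj(x) = scale * x
proj(x) = [2.034227, 3.638031, 2.729019, 0.42324]
Step 3: Dot product.
a^T * proj(x) = 5*2.034227 + 5*3.638031 + 3*2.729019 - 1*0.42324 = 36.1251


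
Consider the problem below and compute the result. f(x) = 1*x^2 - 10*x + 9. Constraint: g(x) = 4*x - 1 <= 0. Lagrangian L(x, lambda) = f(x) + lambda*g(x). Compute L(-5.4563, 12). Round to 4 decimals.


Step 1: Evaluate f(x).
f(-5.4563) = 1*(-5.4563)^2 - 10*(-5.4563) + 9 = 93.3342
Step 2: Evaluate g(x).
g(-5.4563) = 4*-5.4563 - 1 = -22.8252
Step 3: Compute Lagrangian.
L = 93.3342 + 12*-22.8252 = -180.5682


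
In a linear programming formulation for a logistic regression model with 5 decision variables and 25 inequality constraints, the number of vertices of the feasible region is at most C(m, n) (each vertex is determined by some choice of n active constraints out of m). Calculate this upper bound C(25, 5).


Each vertex corresponds to some choice of n active constraints out of m, so the number of vertices is at most C(m, n) = m! / (n!(m-n)!).
m = 25, n = 5
Numerator: 25 * 24 * 23 * 22 * 21
Denominator: 5! = 120
C(25, 5) = 53130


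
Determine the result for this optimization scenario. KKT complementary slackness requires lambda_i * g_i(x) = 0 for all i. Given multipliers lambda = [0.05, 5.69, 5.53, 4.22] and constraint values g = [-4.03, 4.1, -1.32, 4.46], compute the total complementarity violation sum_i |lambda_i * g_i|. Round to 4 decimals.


KKT complementary slackness check:
lambda_1 * g_1 = 0.05 * -4.03 = -0.2015
lambda_2 * g_2 = 5.69 * 4.1 = 23.329
lambda_3 * g_3 = 5.53 * -1.32 = -7.2996
lambda_4 * g_4 = 4.22 * 4.46 = 18.8212
Total violation = 0.2015 + 23.329 + 7.2996 + 18.8212 = 49.6513


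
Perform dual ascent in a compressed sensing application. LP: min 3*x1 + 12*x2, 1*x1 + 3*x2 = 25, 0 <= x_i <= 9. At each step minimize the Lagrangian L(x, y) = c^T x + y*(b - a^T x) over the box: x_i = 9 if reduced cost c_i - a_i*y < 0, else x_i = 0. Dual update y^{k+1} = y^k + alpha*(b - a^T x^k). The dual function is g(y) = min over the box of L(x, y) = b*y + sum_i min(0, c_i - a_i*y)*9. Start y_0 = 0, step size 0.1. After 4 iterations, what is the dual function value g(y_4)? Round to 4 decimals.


Dual ascent for LP: min 3*x1 + 12*x2, 1*x1 + 3*x2 = 25, 0 <= x_i <= 9
Step 1: y^k = 0.0, reduced costs: (3.0, 12.0)
  x^k = (0.0, 0.0), subgradient = b - a^T x = 25.0
  y^{k+1} = 0.0 + 0.1*25.0 = 2.5
Step 2: y^k = 2.5, reduced costs: (0.5, 4.5)
  x^k = (0.0, 0.0), subgradient = b - a^T x = 25.0
  y^{k+1} = 2.5 + 0.1*25.0 = 5.0
Step 3: y^k = 5.0, reduced costs: (-2.0, -3.0)
  x^k = (9.0, 9.0), subgradient = b - a^T x = -11.0
  y^{k+1} = 5.0 + 0.1*-11.0 = 3.9
Step 4: y^k = 3.9, reduced costs: (-0.9, 0.3)
  x^k = (9.0, 0.0), subgradient = b - a^T x = 16.0
  y^{k+1} = 3.9 + 0.1*16.0 = 5.5
Dual objective at y_4 = 5.5: reduced costs (-2.5, -4.5), box minimizer x = (9.0, 9.0)
g(y_4) = b*y + (c1 - a1*y)*x1 + (c2 - a2*y)*x2 = 25*5.5 + (-2.5)*9.0 + (-4.5)*9.0 = 137.5 - 22.5 - 40.5 = 74.5


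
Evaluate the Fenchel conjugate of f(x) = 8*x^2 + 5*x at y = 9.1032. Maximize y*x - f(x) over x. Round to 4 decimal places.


f*(y) = sup_x {y*x - a*x^2 - b*x} = sup_x {(y-b)*x - a*x^2}
FOC: (y - b) - 2a*x = 0 => x* = (y - b)/(2a)
x* = (9.1032 - 5)/(2*8) = 0.2565
f*(9.1032) = (y-b)^2/(4a) = (9.1032 - 5)^2/(4*8)
= 16.8363/32 = 0.5261


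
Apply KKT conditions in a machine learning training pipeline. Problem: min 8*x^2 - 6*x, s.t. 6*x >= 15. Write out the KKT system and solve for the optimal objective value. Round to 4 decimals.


Step 1: Try lambda = 0 (constraint inactive).
x_unc = 6/(2*8) = 0.375
Check: 6*0.375 = 2.25 < 15 -- violated!
Step 2: Constraint must be active: 6*x = 15
x* = 15/6 = 2.5
lambda = (2*8*2.5 - 6)/6 = 5.6667
Step 3: Compute optimal value.
f(x*) = 8*2.5^2 - 6*2.5 = 35.0


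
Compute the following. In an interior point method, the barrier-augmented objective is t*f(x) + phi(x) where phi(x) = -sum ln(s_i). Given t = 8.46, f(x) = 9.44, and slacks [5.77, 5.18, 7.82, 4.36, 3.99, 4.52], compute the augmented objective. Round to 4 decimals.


Step 1: Compute log-barrier.
ln values: [1.7527, 1.6448, 2.0567, 1.4725, 1.3838, 1.5085]
phi = -(1.7527 + 1.6448 + 2.0567 + 1.4725 + 1.3838 + 1.5085) = -9.8189
Step 2: Compute augmented objective.
t*f(x) = 8.46*9.44 = 79.8624
Total = 79.8624 - 9.8189 = 70.0435


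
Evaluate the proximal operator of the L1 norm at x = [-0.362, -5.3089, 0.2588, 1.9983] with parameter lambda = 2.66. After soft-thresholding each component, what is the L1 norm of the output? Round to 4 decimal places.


Soft-thresholding with lambda = 2.66:
prox(-0.362) = sign(-0.362)*max(|-0.362| - 2.66, 0) = 0.0
prox(-5.3089) = sign(-5.3089)*max(|-5.3089| - 2.66, 0) = -2.6489
prox(0.2588) = sign(0.2588)*max(|0.2588| - 2.66, 0) = 0.0
prox(1.9983) = sign(1.9983)*max(|1.9983| - 2.66, 0) = 0.0
prox(x) = [0.0, -2.6489, 0.0, 0.0]
||prox(x)||_1 = 0.0 + 2.6489 + 0.0 + 0.0 = 2.6489


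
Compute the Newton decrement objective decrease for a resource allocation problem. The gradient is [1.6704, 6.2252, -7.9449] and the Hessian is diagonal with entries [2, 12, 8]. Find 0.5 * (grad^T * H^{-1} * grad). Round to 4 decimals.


Step 1: H is diagonal, so H^(-1) * g = [0.8352, 0.5188, -0.9931].
Step 2: g^T H^(-1) g = sum_i g_i^2 / H_ii
  = (1.6704)^2/2 + (6.2252)^2/12 + (-7.9449)^2/8
  = 1.3951 + 3.2294 + 7.8902 = 12.5147
Step 3: Objective decrease = 0.5 * g^T H^(-1) g = 6.2574


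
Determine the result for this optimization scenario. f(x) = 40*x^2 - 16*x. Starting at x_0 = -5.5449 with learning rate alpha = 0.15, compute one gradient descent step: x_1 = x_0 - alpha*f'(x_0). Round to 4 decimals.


We compute the gradient at x_0 and apply the update.
f'(x) = 80*x - 16
f'(-5.5449) = 80*-5.5449 - 16 = -459.592
x_1 = -5.5449 - 0.15*-459.592 = 63.3939


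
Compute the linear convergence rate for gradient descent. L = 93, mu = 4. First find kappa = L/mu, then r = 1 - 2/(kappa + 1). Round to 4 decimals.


Step 1: Compute the condition number.
kappa = L/mu = 93/4 = 23.25
Step 2: Compute the convergence rate.
r = 1 - 2/(kappa + 1) = 1 - 2*mu/(L + mu) = (L - mu)/(L + mu) = 89/97 = 0.9175


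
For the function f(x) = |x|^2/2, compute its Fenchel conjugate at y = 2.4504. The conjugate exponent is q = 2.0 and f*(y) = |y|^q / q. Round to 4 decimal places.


The conjugate exponent q satisfies 1/p + 1/q = 1.
p = 2, so q = 2/(2 - 1) = 2.0
|y|^q = 2.4504^2.0 = 6.0045
f*(2.4504) = 6.0045 / 2.0 = 3.0022


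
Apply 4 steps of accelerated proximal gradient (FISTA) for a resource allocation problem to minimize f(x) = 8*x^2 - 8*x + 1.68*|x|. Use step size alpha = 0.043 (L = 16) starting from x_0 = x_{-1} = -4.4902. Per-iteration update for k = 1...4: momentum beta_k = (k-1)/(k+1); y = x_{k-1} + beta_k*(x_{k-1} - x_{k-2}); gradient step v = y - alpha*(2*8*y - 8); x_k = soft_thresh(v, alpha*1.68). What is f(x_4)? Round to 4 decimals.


FISTA on f(x) = 8*x^2 - 8*x + 1.68*|x|
L = 16, alpha = 0.043
Iteration 1: beta = 0.0, y = -4.4902 + 0.0*(-4.4902 + 4.4902) = -4.4902
  grad(y) = -79.8432, v = y - alpha*grad = -1.0569
  prox(v) = soft_thresh(-1.0569, 0.0722) = -0.9847
Iteration 2: beta = 0.3333, y = -0.9847 + 0.3333*(-0.9847 + 4.4902) = 0.1838
  grad(y) = -5.0593, v = y - alpha*grad = 0.4013
  prox(v) = soft_thresh(0.4013, 0.0722) = 0.3291
Iteration 3: beta = 0.5, y = 0.3291 + 0.5*(0.3291 + 0.9847) = 0.986
  grad(y) = 7.7761, v = y - alpha*grad = 0.6516
  prox(v) = soft_thresh(0.6516, 0.0722) = 0.5794
Iteration 4: beta = 0.6, y = 0.5794 + 0.6*(0.5794 - 0.3291) = 0.7296
  grad(y) = 3.6731, v = y - alpha*grad = 0.5716
  prox(v) = soft_thresh(0.5716, 0.0722) = 0.4994
f(x_4) = 8*0.4994^2 - 8*0.4994 + 1.68*|0.4994| = -1.161
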